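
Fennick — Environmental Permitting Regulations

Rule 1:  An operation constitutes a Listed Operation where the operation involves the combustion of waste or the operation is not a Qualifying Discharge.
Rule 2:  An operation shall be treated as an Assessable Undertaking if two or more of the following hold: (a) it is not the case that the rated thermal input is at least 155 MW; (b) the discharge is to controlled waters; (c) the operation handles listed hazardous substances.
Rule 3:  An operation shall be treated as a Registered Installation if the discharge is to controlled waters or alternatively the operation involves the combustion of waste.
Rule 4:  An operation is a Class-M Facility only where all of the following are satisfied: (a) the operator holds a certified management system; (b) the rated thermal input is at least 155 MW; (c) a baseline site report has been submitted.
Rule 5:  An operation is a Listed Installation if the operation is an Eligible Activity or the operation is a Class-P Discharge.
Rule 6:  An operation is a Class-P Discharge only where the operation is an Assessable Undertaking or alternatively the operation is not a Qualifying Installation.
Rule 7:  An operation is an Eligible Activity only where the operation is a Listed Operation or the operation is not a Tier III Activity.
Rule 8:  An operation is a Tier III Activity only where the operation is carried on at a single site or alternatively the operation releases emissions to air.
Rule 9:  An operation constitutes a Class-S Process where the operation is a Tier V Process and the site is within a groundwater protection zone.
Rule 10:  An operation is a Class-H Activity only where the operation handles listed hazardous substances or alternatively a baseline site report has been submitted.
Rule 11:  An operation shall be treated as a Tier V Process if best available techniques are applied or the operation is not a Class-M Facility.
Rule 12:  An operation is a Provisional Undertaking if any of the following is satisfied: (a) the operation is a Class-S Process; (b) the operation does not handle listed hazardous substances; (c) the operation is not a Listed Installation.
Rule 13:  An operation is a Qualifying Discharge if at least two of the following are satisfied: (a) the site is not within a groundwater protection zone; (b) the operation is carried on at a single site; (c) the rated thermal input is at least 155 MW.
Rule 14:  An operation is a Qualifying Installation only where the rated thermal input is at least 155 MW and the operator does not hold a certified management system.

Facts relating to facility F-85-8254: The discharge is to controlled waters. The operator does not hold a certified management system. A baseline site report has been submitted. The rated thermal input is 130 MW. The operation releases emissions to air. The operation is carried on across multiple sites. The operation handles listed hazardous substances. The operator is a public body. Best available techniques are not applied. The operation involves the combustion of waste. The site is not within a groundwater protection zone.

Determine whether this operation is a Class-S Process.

rule 4 — Class-M Facility: [the operator holds a certified management system? no] AND [rated thermal input: 130 MW ≥ 155 MW? no] AND [a baseline site report has been submitted? yes] → not satisfied.
rule 11 — Tier V Process: [best available techniques are applied? no] OR [not a Class-M Facility (rule 4)? yes] → satisfied.
rule 9 — Class-S Process: [Tier V Process (rule 11)? yes] AND [the site is within a groundwater protection zone? no] → not satisfied.

No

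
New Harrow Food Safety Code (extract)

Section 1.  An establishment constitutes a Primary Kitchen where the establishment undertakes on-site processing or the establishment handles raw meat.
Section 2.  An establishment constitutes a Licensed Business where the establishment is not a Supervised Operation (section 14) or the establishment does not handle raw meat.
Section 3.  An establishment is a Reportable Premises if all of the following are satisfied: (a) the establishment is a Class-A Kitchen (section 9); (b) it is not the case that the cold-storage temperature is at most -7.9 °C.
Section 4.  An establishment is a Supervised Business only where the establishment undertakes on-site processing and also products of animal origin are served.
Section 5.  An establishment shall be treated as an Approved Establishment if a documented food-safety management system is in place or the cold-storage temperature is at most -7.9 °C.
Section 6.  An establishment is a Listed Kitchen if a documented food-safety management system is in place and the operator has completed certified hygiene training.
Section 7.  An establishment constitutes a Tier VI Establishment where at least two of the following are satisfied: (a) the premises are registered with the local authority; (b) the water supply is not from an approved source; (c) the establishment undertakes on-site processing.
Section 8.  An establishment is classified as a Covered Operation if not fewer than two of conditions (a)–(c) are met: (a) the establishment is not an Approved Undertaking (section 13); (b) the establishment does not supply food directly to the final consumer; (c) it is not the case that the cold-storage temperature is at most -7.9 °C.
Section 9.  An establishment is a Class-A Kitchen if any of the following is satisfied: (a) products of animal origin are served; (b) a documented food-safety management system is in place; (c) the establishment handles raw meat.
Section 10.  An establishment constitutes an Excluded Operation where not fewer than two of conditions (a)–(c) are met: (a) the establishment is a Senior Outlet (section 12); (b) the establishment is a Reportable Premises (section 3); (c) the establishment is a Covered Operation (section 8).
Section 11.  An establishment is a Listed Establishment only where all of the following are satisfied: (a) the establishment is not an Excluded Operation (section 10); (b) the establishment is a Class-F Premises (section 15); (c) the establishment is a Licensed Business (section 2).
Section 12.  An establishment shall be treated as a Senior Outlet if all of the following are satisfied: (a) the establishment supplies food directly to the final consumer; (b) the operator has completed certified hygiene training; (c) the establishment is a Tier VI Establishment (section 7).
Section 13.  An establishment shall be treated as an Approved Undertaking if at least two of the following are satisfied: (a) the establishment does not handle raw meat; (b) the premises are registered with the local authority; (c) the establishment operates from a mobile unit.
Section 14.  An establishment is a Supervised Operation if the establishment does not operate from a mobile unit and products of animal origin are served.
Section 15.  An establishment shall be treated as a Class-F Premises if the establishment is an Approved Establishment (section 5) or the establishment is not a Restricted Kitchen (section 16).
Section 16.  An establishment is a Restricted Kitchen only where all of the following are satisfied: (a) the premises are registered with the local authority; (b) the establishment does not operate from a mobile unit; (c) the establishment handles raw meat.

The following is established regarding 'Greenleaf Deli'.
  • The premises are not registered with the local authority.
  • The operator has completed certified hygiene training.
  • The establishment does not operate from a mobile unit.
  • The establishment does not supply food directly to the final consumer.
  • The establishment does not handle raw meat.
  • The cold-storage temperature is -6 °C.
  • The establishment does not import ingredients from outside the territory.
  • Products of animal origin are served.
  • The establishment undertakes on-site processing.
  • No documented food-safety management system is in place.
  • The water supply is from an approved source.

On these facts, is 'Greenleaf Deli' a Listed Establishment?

No

section 7 — Tier VI Establishment: the premises are registered with the local authority? no; the water supply is not from an approved source? no; the establishment undertakes on-site processing? yes — 1 of 3 hold (need ≥2) → not satisfied.
section 12 — Senior Outlet: [the establishment supplies food directly to the final consumer? no] AND [the operator has completed certified hygiene training? yes] AND [Tier VI Establishment (section 7)? no] → not satisfied.
section 9 — Class-A Kitchen: [products of animal origin are served? yes] OR [a documented food-safety management system is in place? no] OR [the establishment handles raw meat? no] → satisfied.
section 3 — Reportable Premises: [Class-A Kitchen (section 9)? yes] AND [cold-storage temperature: -6 °C ≤ -7.9 °C? no, so negated condition yes] → satisfied.
section 13 — Approved Undertaking: the establishment does not handle raw meat? yes; the premises are registered with the local authority? no; the establishment operates from a mobile unit? no — 1 of 3 hold (need ≥2) → not satisfied.
section 8 — Covered Operation: not an Approved Undertaking (section 13)? yes; the establishment does not supply food directly to the final consumer? yes; cold-storage temperature: -6 °C ≤ -7.9 °C? no, so negated condition yes — 3 of 3 hold (need ≥2) → satisfied.
section 10 — Excluded Operation: Senior Outlet (section 12)? no; Reportable Premises (section 3)? yes; Covered Operation (section 8)? yes — 2 of 3 hold (need ≥2) → satisfied.
section 5 — Approved Establishment: [a documented food-safety management system is in place? no] OR [cold-storage temperature: -6 °C ≤ -7.9 °C? no] → not satisfied.
section 16 — Restricted Kitchen: [the premises are registered with the local authority? no] AND [the establishment does not operate from a mobile unit? yes] AND [the establishment handles raw meat? no] → not satisfied.
section 15 — Class-F Premises: [Approved Establishment (section 5)? no] OR [not a Restricted Kitchen (section 16)? yes] → satisfied.
section 14 — Supervised Operation: [the establishment does not operate from a mobile unit? yes] AND [products of animal origin are served? yes] → satisfied.
section 2 — Licensed Business: [not a Supervised Operation (section 14)? no] OR [the establishment does not handle raw meat? yes] → satisfied.
section 11 — Listed Establishment: [not an Excluded Operation (section 10)? no] AND [Class-F Premises (section 15)? yes] AND [Licensed Business (section 2)? yes] → not satisfied.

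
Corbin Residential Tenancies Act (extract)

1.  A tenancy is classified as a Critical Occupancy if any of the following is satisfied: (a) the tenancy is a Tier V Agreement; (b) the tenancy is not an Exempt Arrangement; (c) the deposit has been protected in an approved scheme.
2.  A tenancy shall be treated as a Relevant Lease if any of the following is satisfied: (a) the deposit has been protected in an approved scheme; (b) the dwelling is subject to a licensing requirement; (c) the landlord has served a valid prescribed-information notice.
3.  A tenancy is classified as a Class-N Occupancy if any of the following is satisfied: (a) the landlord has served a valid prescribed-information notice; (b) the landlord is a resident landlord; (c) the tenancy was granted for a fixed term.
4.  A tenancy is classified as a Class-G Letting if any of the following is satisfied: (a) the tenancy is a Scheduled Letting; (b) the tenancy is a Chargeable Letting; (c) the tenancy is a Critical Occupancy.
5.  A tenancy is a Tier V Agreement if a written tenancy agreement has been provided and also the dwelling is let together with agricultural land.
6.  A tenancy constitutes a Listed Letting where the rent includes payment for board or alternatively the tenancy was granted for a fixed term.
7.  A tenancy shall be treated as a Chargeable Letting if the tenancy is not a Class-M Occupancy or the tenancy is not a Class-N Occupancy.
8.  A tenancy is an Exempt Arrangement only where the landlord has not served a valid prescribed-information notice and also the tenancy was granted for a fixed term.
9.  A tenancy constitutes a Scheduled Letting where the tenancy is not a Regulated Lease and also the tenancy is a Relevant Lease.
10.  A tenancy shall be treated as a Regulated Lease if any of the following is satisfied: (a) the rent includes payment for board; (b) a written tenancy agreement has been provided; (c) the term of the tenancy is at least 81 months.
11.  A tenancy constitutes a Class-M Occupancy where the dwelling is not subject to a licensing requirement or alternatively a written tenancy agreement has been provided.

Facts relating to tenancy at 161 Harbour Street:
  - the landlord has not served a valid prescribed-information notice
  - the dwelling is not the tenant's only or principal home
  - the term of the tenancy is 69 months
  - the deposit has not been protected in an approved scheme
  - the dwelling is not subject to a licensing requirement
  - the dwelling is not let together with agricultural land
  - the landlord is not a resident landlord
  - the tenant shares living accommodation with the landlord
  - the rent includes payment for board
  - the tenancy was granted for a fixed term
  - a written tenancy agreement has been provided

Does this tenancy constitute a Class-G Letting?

No

paragraph 10 — Regulated Lease: [the rent includes payment for board? yes] OR [a written tenancy agreement has been provided? yes] OR [term of the tenancy: 69 months ≥ 81 months? no] → satisfied.
paragraph 2 — Relevant Lease: [the deposit has been protected in an approved scheme? no] OR [the dwelling is subject to a licensing requirement? no] OR [the landlord has served a valid prescribed-information notice? no] → not satisfied.
paragraph 9 — Scheduled Letting: [not a Regulated Lease (paragraph 10)? no] AND [Relevant Lease (paragraph 2)? no] → not satisfied.
paragraph 11 — Class-M Occupancy: [the dwelling is not subject to a licensing requirement? yes] OR [a written tenancy agreement has been provided? yes] → satisfied.
paragraph 3 — Class-N Occupancy: [the landlord has served a valid prescribed-information notice? no] OR [the landlord is a resident landlord? no] OR [the tenancy was granted for a fixed term? yes] → satisfied.
paragraph 7 — Chargeable Letting: [not a Class-M Occupancy (paragraph 11)? no] OR [not a Class-N Occupancy (paragraph 3)? no] → not satisfied.
paragraph 5 — Tier V Agreement: [a written tenancy agreement has been provided? yes] AND [the dwelling is let together with agricultural land? no] → not satisfied.
paragraph 8 — Exempt Arrangement: [the landlord has not served a valid prescribed-information notice? yes] AND [the tenancy was granted for a fixed term? yes] → satisfied.
paragraph 1 — Critical Occupancy: [Tier V Agreement (paragraph 5)? no] OR [not an Exempt Arrangement (paragraph 8)? no] OR [the deposit has been protected in an approved scheme? no] → not satisfied.
paragraph 4 — Class-G Letting: [Scheduled Letting (paragraph 9)? no] OR [Chargeable Letting (paragraph 7)? no] OR [Critical Occupancy (paragraph 1)? no] → not satisfied.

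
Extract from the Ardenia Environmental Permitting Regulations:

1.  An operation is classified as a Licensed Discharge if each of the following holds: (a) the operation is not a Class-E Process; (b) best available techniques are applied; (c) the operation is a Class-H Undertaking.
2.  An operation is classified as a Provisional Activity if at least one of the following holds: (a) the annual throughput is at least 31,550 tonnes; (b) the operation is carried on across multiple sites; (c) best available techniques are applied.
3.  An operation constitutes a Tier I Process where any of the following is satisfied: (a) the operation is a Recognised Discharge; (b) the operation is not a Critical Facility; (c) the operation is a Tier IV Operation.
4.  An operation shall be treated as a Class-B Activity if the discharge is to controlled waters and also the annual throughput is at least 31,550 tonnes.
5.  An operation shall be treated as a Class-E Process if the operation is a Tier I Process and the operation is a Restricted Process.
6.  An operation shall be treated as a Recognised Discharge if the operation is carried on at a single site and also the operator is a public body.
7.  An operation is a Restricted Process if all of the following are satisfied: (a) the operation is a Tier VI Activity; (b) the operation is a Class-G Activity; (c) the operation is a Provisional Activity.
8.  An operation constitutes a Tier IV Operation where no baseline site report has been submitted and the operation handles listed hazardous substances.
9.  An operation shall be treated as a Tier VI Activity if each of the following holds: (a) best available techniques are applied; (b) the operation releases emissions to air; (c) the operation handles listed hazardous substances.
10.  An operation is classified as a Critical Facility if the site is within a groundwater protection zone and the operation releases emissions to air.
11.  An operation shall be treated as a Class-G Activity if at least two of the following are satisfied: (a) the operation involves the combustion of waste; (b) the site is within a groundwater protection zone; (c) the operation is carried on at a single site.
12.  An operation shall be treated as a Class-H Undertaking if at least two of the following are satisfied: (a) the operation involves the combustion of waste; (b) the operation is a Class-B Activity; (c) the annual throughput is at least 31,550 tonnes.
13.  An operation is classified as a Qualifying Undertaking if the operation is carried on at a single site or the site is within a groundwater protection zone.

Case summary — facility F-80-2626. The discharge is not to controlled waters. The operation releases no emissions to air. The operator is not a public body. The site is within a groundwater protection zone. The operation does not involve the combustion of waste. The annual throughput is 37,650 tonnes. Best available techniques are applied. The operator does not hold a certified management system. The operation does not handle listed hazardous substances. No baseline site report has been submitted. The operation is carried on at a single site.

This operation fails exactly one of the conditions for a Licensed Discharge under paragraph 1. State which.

Under paragraph 6: the operation is carried on at a single site? yes; and the operator is a public body? no. So the operation is not a Recognised Discharge.
Under paragraph 10: the site is within a groundwater protection zone? yes; and the operation releases emissions to air? no. So the operation is not a Critical Facility.
Under paragraph 8: no baseline site report has been submitted? yes; and the operation handles listed hazardous substances? no. So the operation is not a Tier IV Operation.
Under paragraph 3: Recognised Discharge (paragraph 6)? no; or not a Critical Facility (paragraph 10)? yes; or Tier IV Operation (paragraph 8)? no. So the operation is a Tier I Process.
Under paragraph 9: best available techniques are applied? yes; and the operation releases emissions to air? no; and the operation handles listed hazardous substances? no. So the operation is not a Tier VI Activity.
Under paragraph 11: the operation involves the combustion of waste? no; the site is within a groundwater protection zone? yes; the operation is carried on at a single site? yes — 2 of 3 hold (need ≥2) → satisfied.
Under paragraph 2: annual throughput: 37,650 tonnes ≥ 31,550 tonnes? yes; or the operation is carried on across multiple sites? no; or best available techniques are applied? yes. So the operation is a Provisional Activity.
Under paragraph 7: Tier VI Activity (paragraph 9)? no; and Class-G Activity (paragraph 11)? yes; and Provisional Activity (paragraph 2)? yes. So the operation is not a Restricted Process.
Under paragraph 5: Tier I Process (paragraph 3)? yes; and Restricted Process (paragraph 7)? no. So the operation is not a Class-E Process.
Under paragraph 4: the discharge is to controlled waters? no; and annual throughput: 37,650 tonnes ≥ 31,550 tonnes? yes. So the operation is not a Class-B Activity.
Under paragraph 12: the operation involves the combustion of waste? no; Class-B Activity (paragraph 4)? no; annual throughput: 37,650 tonnes ≥ 31,550 tonnes? yes — 1 of 3 hold (need ≥2) → not satisfied.
Under paragraph 1: not a Class-E Process (paragraph 5)? yes; and best available techniques are applied? yes; and Class-H Undertaking (paragraph 12)? no. So the operation is not a Licensed Discharge.

Class-H Undertaking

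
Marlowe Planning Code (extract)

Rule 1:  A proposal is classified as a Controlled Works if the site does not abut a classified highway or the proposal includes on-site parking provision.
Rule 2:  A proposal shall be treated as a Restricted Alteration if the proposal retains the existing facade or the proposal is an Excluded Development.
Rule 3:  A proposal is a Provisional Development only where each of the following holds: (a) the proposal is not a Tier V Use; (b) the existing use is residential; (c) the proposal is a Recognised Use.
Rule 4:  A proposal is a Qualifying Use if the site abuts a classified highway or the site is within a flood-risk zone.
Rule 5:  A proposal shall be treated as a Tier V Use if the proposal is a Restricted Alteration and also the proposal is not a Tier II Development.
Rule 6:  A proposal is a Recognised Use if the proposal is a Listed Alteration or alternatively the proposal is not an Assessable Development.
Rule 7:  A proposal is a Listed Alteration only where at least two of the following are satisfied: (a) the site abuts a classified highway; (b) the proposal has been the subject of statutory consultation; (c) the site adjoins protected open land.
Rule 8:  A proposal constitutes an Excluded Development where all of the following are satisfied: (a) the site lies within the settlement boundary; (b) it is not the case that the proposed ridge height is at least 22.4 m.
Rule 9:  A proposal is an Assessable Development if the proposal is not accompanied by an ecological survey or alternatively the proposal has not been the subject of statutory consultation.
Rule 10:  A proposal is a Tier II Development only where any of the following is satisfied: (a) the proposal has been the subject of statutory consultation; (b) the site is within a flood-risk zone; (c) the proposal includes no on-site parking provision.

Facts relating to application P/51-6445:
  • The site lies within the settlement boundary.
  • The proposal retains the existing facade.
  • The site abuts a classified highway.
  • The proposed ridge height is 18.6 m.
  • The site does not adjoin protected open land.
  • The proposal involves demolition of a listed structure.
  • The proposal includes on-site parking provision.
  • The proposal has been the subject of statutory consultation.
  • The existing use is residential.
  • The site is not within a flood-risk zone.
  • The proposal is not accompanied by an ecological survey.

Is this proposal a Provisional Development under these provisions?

Yes

rule 8 — Excluded Development: [the site lies within the settlement boundary? yes] AND [proposed ridge height: 18.6 m ≥ 22.4 m? no, so negated condition yes] → satisfied.
rule 2 — Restricted Alteration: [the proposal retains the existing facade? yes] OR [Excluded Development (rule 8)? yes] → satisfied.
rule 10 — Tier II Development: [the proposal has been the subject of statutory consultation? yes] OR [the site is within a flood-risk zone? no] OR [the proposal includes no on-site parking provision? no] → satisfied.
rule 5 — Tier V Use: [Restricted Alteration (rule 2)? yes] AND [not a Tier II Development (rule 10)? no] → not satisfied.
rule 7 — Listed Alteration: the site abuts a classified highway? yes; the proposal has been the subject of statutory consultation? yes; the site adjoins protected open land? no — 2 of 3 hold (need ≥2) → satisfied.
rule 9 — Assessable Development: [the proposal is not accompanied by an ecological survey? yes] OR [the proposal has not been the subject of statutory consultation? no] → satisfied.
rule 6 — Recognised Use: [Listed Alteration (rule 7)? yes] OR [not an Assessable Development (rule 9)? no] → satisfied.
rule 3 — Provisional Development: [not a Tier V Use (rule 5)? yes] AND [the existing use is residential? yes] AND [Recognised Use (rule 6)? yes] → satisfied.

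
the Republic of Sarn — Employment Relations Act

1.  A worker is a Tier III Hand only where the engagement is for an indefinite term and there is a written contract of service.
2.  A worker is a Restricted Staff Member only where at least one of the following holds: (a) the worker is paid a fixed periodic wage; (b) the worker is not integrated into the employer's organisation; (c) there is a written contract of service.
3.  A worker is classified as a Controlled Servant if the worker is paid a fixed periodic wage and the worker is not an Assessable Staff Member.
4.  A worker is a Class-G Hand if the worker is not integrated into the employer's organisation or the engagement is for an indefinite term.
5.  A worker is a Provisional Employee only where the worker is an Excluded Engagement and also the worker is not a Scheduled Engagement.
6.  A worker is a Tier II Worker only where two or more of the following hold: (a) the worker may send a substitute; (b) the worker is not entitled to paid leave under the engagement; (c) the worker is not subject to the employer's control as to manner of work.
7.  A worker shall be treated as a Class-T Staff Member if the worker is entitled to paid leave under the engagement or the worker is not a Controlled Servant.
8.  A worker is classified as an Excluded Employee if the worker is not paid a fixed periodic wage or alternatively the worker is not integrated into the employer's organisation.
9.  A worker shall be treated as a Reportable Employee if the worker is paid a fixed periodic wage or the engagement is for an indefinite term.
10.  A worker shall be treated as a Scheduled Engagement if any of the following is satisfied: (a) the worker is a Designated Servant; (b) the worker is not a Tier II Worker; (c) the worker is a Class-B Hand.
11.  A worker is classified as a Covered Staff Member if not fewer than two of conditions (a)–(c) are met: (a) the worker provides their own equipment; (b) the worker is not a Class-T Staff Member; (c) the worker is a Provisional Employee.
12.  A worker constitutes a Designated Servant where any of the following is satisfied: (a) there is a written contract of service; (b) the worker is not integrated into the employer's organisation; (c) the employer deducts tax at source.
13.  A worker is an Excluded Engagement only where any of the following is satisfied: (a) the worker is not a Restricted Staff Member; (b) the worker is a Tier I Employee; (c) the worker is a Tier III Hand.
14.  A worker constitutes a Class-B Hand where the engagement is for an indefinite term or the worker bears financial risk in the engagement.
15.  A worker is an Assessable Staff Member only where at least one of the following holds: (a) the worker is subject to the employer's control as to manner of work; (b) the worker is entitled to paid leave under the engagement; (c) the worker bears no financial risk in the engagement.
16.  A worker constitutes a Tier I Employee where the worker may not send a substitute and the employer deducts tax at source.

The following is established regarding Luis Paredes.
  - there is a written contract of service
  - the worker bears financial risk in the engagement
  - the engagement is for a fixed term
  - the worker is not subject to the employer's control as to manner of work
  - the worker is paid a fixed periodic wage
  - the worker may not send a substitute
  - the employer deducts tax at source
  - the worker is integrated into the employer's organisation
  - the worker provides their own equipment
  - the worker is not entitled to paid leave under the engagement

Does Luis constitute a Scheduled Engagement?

Yes

paragraph 12 — Designated Servant: [there is a written contract of service? yes] OR [the worker is not integrated into the employer's organisation? no] OR [the employer deducts tax at source? yes] → satisfied.
paragraph 6 — Tier II Worker: the worker may send a substitute? no; the worker is not entitled to paid leave under the engagement? yes; the worker is not subject to the employer's control as to manner of work? yes — 2 of 3 hold (need ≥2) → satisfied.
paragraph 14 — Class-B Hand: [the engagement is for an indefinite term? no] OR [the worker bears financial risk in the engagement? yes] → satisfied.
paragraph 10 — Scheduled Engagement: [Designated Servant (paragraph 12)? yes] OR [not a Tier II Worker (paragraph 6)? no] OR [Class-B Hand (paragraph 14)? yes] → satisfied.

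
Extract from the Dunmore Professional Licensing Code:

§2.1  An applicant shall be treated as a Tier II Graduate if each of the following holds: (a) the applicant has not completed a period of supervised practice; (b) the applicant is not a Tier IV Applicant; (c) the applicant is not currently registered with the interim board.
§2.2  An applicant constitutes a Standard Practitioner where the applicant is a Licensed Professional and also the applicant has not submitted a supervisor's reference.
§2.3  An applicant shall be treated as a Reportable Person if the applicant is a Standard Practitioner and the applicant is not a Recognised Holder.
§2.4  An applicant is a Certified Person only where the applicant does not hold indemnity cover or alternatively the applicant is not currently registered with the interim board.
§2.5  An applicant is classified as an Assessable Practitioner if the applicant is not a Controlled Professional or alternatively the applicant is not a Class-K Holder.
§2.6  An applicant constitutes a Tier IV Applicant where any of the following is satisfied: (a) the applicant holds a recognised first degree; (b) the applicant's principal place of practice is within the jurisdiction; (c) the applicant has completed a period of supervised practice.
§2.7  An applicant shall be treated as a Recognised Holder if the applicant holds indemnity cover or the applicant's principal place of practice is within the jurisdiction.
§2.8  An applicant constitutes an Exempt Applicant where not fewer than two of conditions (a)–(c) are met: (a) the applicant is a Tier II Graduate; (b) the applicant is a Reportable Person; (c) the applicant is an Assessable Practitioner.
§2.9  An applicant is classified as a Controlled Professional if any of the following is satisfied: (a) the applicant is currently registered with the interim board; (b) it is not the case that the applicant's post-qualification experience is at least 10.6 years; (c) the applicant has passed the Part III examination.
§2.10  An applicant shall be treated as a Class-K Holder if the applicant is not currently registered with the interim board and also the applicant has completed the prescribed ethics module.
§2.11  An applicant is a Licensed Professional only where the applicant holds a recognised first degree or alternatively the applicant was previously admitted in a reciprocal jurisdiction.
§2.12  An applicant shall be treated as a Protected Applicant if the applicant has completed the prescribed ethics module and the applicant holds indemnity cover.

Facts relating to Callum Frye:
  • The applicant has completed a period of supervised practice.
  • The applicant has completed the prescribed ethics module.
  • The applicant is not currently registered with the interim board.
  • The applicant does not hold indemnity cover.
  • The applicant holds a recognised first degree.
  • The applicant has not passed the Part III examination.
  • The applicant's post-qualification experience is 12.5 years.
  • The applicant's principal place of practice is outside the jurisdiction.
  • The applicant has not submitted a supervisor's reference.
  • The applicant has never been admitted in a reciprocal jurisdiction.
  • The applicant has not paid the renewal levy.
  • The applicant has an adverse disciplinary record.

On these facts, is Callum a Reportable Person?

§2.11 — Licensed Professional: [the applicant holds a recognised first degree? yes] OR [the applicant was previously admitted in a reciprocal jurisdiction? no] → satisfied.
§2.2 — Standard Practitioner: [Licensed Professional (§2.11)? yes] AND [the applicant has not submitted a supervisor's reference? yes] → satisfied.
§2.7 — Recognised Holder: [the applicant holds indemnity cover? no] OR [the applicant's principal place of practice is within the jurisdiction? no] → not satisfied.
§2.3 — Reportable Person: [Standard Practitioner (§2.2)? yes] AND [not a Recognised Holder (§2.7)? yes] → satisfied.

Yes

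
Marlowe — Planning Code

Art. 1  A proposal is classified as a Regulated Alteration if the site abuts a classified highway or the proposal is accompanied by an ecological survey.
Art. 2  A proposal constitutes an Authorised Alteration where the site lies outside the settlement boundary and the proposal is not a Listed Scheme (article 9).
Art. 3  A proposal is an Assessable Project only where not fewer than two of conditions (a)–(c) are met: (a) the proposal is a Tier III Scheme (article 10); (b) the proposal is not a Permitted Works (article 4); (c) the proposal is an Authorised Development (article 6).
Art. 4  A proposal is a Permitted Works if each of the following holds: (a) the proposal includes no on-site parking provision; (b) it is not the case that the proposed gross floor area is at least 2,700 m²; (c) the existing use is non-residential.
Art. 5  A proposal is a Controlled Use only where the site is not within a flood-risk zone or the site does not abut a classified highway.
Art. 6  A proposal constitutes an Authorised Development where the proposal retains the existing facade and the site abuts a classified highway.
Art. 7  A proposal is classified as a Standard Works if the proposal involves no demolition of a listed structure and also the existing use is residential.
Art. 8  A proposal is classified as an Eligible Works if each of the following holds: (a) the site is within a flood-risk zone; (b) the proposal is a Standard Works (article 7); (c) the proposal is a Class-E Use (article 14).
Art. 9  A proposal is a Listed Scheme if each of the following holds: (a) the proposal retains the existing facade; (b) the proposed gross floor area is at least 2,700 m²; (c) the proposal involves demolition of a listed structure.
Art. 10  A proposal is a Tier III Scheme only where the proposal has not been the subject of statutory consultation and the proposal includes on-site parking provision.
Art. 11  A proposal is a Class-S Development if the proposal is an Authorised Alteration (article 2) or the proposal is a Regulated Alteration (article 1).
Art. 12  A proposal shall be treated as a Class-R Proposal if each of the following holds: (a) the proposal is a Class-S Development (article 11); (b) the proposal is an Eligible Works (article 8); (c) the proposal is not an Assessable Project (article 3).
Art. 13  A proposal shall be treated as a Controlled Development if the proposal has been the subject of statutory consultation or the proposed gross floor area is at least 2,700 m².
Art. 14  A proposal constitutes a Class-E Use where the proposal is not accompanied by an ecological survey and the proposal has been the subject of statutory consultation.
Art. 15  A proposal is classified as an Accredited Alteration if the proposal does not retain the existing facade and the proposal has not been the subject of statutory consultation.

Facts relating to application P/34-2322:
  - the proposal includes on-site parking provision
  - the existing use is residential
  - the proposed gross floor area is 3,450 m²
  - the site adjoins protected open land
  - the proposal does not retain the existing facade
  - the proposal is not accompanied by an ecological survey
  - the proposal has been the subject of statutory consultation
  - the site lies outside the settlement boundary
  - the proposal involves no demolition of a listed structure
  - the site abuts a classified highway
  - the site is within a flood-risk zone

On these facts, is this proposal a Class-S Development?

article 9 — Listed Scheme: [the proposal retains the existing facade? no] AND [proposed gross floor area: 3,450 m² ≥ 2,700 m²? yes] AND [the proposal involves demolition of a listed structure? no] → not satisfied.
article 2 — Authorised Alteration: [the site lies outside the settlement boundary? yes] AND [not a Listed Scheme (article 9)? yes] → satisfied.
article 1 — Regulated Alteration: [the site abuts a classified highway? yes] OR [the proposal is accompanied by an ecological survey? no] → satisfied.
article 11 — Class-S Development: [Authorised Alteration (article 2)? yes] OR [Regulated Alteration (article 1)? yes] → satisfied.

Yes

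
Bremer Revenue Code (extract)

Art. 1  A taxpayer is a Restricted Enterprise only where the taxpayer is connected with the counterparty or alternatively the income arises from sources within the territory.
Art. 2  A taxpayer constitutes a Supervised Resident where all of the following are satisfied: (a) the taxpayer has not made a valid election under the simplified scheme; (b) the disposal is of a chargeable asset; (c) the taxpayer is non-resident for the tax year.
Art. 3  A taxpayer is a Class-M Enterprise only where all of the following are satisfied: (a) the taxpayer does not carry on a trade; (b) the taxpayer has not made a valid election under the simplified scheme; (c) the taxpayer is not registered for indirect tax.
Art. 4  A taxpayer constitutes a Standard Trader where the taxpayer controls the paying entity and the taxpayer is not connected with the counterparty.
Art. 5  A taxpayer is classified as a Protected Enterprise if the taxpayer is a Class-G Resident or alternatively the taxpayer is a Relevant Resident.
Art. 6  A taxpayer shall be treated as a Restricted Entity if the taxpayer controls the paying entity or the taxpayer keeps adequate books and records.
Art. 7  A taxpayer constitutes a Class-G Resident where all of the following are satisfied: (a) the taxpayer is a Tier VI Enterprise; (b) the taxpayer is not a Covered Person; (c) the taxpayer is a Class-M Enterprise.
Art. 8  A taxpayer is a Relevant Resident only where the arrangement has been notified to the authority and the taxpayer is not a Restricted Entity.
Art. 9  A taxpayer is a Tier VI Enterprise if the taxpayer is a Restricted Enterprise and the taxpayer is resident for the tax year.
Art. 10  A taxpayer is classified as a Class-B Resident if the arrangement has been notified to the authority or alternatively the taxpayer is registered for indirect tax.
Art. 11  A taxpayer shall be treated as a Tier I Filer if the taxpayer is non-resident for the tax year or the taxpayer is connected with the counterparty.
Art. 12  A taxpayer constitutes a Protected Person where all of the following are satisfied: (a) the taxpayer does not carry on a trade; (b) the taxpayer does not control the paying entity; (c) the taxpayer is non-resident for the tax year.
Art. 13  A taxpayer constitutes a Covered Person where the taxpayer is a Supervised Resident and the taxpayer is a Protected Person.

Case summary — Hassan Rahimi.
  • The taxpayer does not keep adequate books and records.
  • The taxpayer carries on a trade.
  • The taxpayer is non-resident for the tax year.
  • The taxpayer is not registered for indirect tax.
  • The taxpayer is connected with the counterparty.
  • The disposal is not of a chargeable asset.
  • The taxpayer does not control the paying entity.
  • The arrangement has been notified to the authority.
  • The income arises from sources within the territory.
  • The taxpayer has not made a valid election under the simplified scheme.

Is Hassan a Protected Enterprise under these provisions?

article 1 — Restricted Enterprise: [the taxpayer is connected with the counterparty? yes] OR [the income arises from sources within the territory? yes] → satisfied.
article 9 — Tier VI Enterprise: [Restricted Enterprise (article 1)? yes] AND [the taxpayer is resident for the tax year? no] → not satisfied.
article 2 — Supervised Resident: [the taxpayer has not made a valid election under the simplified scheme? yes] AND [the disposal is of a chargeable asset? no] AND [the taxpayer is non-resident for the tax year? yes] → not satisfied.
article 12 — Protected Person: [the taxpayer does not carry on a trade? no] AND [the taxpayer does not control the paying entity? yes] AND [the taxpayer is non-resident for the tax year? yes] → not satisfied.
article 13 — Covered Person: [Supervised Resident (article 2)? no] AND [Protected Person (article 12)? no] → not satisfied.
article 3 — Class-M Enterprise: [the taxpayer does not carry on a trade? no] AND [the taxpayer has not made a valid election under the simplified scheme? yes] AND [the taxpayer is not registered for indirect tax? yes] → not satisfied.
article 7 — Class-G Resident: [Tier VI Enterprise (article 9)? no] AND [not a Covered Person (article 13)? yes] AND [Class-M Enterprise (article 3)? no] → not satisfied.
article 6 — Restricted Entity: [the taxpayer controls the paying entity? no] OR [the taxpayer keeps adequate books and records? no] → not satisfied.
article 8 — Relevant Resident: [the arrangement has been notified to the authority? yes] AND [not a Restricted Entity (article 6)? yes] → satisfied.
article 5 — Protected Enterprise: [Class-G Resident (article 7)? no] OR [Relevant Resident (article 8)? yes] → satisfied.

Yes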